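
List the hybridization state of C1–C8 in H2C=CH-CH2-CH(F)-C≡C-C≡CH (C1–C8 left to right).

C1 sp2, C2 sp2, C3 sp3, C4 sp3, C5 sp, C6 sp, C7 sp, C8 sp

C1 carries 3 σ bonds, plus one π bond, giving a steric number of 3, so it is sp2.
C2 — 3 σ bonds, plus one π bond. Steric number 3, so sp2.
C3 has 4 σ bonds: steric number 4 → sp3.
C4 — 4 σ bonds. Steric number 4, so sp3.
C5: 2 σ bonds, plus two π bonds — 2 electron domains, sp.
C6 — 2 σ bonds, plus two π bonds. Steric number 2, so sp.
C7 carries 2 σ bonds, plus two π bonds, giving a steric number of 2, so it is sp.
C8: 2 σ bonds, plus two π bonds; 2 regions of electron density → sp.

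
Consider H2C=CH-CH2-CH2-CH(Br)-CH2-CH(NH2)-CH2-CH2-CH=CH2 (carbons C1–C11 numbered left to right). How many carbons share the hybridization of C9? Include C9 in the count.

7

C9 is sp3 (only σ bonds).
C1: sp2
C2: sp2
C3: sp3 ✓
C4: sp3 ✓
C5: sp3 ✓
C6: sp3 ✓
C7: sp3 ✓
C8: sp3 ✓
C9: sp3 ✓
C10: sp2
C11: sp2
7 carbons are sp3.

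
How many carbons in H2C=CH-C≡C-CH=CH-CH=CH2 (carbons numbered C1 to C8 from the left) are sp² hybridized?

6

C1: sp2 ✓
C2: sp2 ✓
C3: sp
C4: sp
C5: sp2 ✓
C6: sp2 ✓
C7: sp2 ✓
C8: sp2 ✓
C1, C2, C5, C6, C7, C8 → 6 sp2 carbons.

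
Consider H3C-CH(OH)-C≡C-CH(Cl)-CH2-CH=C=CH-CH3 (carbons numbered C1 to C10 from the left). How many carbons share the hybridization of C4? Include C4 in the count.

3

C4 is sp (two π bonds).
C1: sp3
C2: sp3
C3: sp ✓
C4: sp ✓
C5: sp3
C6: sp3
C7: sp2
C8: sp ✓
C9: sp2
C10: sp3
3 carbons are sp.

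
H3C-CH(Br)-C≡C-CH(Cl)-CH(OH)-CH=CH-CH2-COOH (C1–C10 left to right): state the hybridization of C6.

C6 — 4 σ bonds. Steric number 4, so sp3.

sp³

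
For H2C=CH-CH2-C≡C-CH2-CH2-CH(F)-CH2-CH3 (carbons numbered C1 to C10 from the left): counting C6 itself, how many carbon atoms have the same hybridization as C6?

C6 is sp3 (only σ bonds).
C1: sp2
C2: sp2
C3: sp3 ✓
C4: sp
C5: sp
C6: sp3 ✓
C7: sp3 ✓
C8: sp3 ✓
C9: sp3 ✓
C10: sp3 ✓
6 carbons are sp3.

6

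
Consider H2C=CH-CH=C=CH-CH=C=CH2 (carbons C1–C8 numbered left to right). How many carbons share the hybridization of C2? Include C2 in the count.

C2 is sp2 (one π bond).
C1: sp2 ✓
C2: sp2 ✓
C3: sp2 ✓
C4: sp
C5: sp2 ✓
C6: sp2 ✓
C7: sp
C8: sp2 ✓
6 carbons are sp2.

6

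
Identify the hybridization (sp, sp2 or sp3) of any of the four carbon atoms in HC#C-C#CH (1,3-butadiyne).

Every carbon is part of a C≡C triple bond: two σ regions → sp.

sp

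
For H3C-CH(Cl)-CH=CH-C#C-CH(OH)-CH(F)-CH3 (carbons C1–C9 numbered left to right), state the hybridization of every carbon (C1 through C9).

C1 sp3, C2 sp3, C3 sp2, C4 sp2, C5 sp, C6 sp, C7 sp3, C8 sp3, C9 sp3

C1 (4 σ bonds) has steric number 4: sp3.
C2 carries 4 σ bonds, giving a steric number of 4, so it is sp3.
C3: 3 σ bonds, plus one π bond — 3 electron domains, sp2.
C4 is sp2: 3 σ bonds, plus one π bond, 3 electron-density regions.
C5 (2 σ bonds, plus two π bonds) has steric number 2: sp.
C6: 2 σ bonds, plus two π bonds — 2 electron domains, sp.
C7 is sp3: 4 σ bonds, 4 electron-density regions.
C8 — 4 σ bonds. Steric number 4, so sp3.
C9 is sp3: 4 σ bonds, 4 electron-density regions.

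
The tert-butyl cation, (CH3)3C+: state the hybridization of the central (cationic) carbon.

sp2

Three σ bonds and an empty p orbital; no lone pair → steric number 3 → sp2 and planar.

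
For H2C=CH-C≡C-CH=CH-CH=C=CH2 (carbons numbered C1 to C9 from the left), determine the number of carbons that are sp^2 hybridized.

C1: sp2 ✓
C2: sp2 ✓
C3: sp
C4: sp
C5: sp2 ✓
C6: sp2 ✓
C7: sp2 ✓
C8: sp
C9: sp2 ✓
C1, C2, C5, C6, C7, C9 → 6 sp2 carbons.

6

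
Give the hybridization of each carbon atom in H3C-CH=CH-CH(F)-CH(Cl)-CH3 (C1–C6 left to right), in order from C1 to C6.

C1 sp3, C2 sp2, C3 sp2, C4 sp3, C5 sp3, C6 sp3

C1 carries 4 σ bonds, giving a steric number of 4, so it is sp3.
C2 has 3 σ bonds, plus one π bond: steric number 3 → sp2.
C3 carries 3 σ bonds, plus one π bond, giving a steric number of 3, so it is sp2.
C4: 4 σ bonds; 4 regions of electron density → sp3.
C5 has 4 σ bonds: steric number 4 → sp3.
C6: 4 σ bonds — 4 electron domains, sp3.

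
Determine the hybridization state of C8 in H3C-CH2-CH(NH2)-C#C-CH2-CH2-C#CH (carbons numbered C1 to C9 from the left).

sp

C8: 2 σ bonds, plus two π bonds; 2 regions of electron density → sp.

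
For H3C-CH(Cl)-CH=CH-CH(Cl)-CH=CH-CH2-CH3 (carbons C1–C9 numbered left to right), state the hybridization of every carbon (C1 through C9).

C1: 4 σ bonds; 4 regions of electron density → sp3.
C2: 4 σ bonds — 4 electron domains, sp3.
C3 (3 σ bonds, plus one π bond) has steric number 3: sp2.
C4 (3 σ bonds, plus one π bond) has steric number 3: sp2.
C5 — 4 σ bonds. Steric number 4, so sp3.
C6 (3 σ bonds, plus one π bond) has steric number 3: sp2.
C7: 3 σ bonds, plus one π bond — 3 electron domains, sp2.
C8 has 4 σ bonds: steric number 4 → sp3.
C9 has 4 σ bonds: steric number 4 → sp3.

C1 sp3, C2 sp3, C3 sp2, C4 sp2, C5 sp3, C6 sp2, C7 sp2, C8 sp3, C9 sp3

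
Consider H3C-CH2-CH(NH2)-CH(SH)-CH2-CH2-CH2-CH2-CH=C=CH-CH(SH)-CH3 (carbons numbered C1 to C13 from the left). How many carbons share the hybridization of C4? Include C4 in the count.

10

C4 is sp3 (only σ bonds).
C1: sp3 ✓
C2: sp3 ✓
C3: sp3 ✓
C4: sp3 ✓
C5: sp3 ✓
C6: sp3 ✓
C7: sp3 ✓
C8: sp3 ✓
C9: sp2
C10: sp
C11: sp2
C12: sp3 ✓
C13: sp3 ✓
10 carbons are sp3.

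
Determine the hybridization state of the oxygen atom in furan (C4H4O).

sp2

One O lone pair is in the aromatic π system (p orbital), the other is in an sp2 hybrid in the ring plane; O has two σ bonds + one in-plane lone pair → sp2.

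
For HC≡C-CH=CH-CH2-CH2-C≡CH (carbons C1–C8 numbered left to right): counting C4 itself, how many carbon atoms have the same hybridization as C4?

2

C4 is sp2 (one π bond).
C1: sp
C2: sp
C3: sp2 ✓
C4: sp2 ✓
C5: sp3
C6: sp3
C7: sp
C8: sp
2 carbons are sp2.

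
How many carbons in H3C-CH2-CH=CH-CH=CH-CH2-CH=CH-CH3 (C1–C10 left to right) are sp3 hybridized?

4

C1: sp3 ✓
C2: sp3 ✓
C3: sp2
C4: sp2
C5: sp2
C6: sp2
C7: sp3 ✓
C8: sp2
C9: sp2
C10: sp3 ✓
C1, C2, C7, C10 → 4 sp3 carbons.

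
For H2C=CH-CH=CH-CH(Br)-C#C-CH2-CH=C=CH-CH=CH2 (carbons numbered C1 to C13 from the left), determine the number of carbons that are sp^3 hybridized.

2

C1: sp2
C2: sp2
C3: sp2
C4: sp2
C5: sp3 ✓
C6: sp
C7: sp
C8: sp3 ✓
C9: sp2
C10: sp
C11: sp2
C12: sp2
C13: sp2
C5, C8 → 2 sp3 carbons.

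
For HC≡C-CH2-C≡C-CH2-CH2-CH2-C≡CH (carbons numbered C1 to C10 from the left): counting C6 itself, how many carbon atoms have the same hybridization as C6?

C6 is sp3 (only σ bonds).
C1: sp
C2: sp
C3: sp3 ✓
C4: sp
C5: sp
C6: sp3 ✓
C7: sp3 ✓
C8: sp3 ✓
C9: sp
C10: sp
4 carbons are sp3.

4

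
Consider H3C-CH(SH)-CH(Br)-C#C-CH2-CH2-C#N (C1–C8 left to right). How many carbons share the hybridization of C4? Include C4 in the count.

3

C4 is sp (two π bonds).
C1: sp3
C2: sp3
C3: sp3
C4: sp ✓
C5: sp ✓
C6: sp3
C7: sp3
C8: sp ✓
3 carbons are sp.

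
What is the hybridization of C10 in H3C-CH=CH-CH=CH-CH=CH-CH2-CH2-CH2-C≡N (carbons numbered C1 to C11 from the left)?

C10 has 4 σ bonds: steric number 4 → sp3.

sp3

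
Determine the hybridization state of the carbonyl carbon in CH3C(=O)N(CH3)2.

sp²

The carbonyl carbon carries 3 σ bonds, plus one π bond, giving a steric number of 3, so it is sp2.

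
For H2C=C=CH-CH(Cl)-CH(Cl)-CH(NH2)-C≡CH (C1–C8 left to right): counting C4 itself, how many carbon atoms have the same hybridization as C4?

C4 is sp3 (only σ bonds).
C1: sp2
C2: sp
C3: sp2
C4: sp3 ✓
C5: sp3 ✓
C6: sp3 ✓
C7: sp
C8: sp
3 carbons are sp3.

3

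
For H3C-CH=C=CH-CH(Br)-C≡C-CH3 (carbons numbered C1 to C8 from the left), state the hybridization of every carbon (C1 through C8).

C1: 4 σ bonds; 4 regions of electron density → sp3.
C2 is sp2: 3 σ bonds, plus one π bond, 3 electron-density regions.
C3 (2 σ bonds, plus two π bonds) has steric number 2: sp.
C4 carries 3 σ bonds, plus one π bond, giving a steric number of 3, so it is sp2.
C5 is sp3: 4 σ bonds, 4 electron-density regions.
C6: 2 σ bonds, plus two π bonds — 2 electron domains, sp.
C7: 2 σ bonds, plus two π bonds; 2 regions of electron density → sp.
C8: 4 σ bonds; 4 regions of electron density → sp3.

C1 sp3, C2 sp2, C3 sp, C4 sp2, C5 sp3, C6 sp, C7 sp, C8 sp3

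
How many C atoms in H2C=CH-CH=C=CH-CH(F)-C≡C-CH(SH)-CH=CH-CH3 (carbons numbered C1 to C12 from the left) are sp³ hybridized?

C1: sp2
C2: sp2
C3: sp2
C4: sp
C5: sp2
C6: sp3 ✓
C7: sp
C8: sp
C9: sp3 ✓
C10: sp2
C11: sp2
C12: sp3 ✓
C6, C9, C12 → 3 sp3 carbons.

3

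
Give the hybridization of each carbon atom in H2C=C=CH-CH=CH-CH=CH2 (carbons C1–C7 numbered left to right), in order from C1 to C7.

C1 — 3 σ bonds, plus one π bond. Steric number 3, so sp2.
C2 carries 2 σ bonds, plus two π bonds, giving a steric number of 2, so it is sp.
C3 carries 3 σ bonds, plus one π bond, giving a steric number of 3, so it is sp2.
C4 carries 3 σ bonds, plus one π bond, giving a steric number of 3, so it is sp2.
C5 carries 3 σ bonds, plus one π bond, giving a steric number of 3, so it is sp2.
C6 is sp2: 3 σ bonds, plus one π bond, 3 electron-density regions.
C7: 3 σ bonds, plus one π bond; 3 regions of electron density → sp2.

C1 sp2, C2 sp, C3 sp2, C4 sp2, C5 sp2, C6 sp2, C7 sp2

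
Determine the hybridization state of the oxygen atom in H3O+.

sp3

Three σ bonds + one lone pair = steric number 4 → sp3.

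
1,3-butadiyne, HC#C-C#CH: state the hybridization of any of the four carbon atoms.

sp

Every carbon is part of a C≡C triple bond: two σ regions → sp.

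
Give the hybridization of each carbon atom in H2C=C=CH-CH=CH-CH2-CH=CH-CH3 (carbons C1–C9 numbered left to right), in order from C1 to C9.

C1 — 3 σ bonds, plus one π bond. Steric number 3, so sp2.
C2 — 2 σ bonds, plus two π bonds. Steric number 2, so sp.
C3 has 3 σ bonds, plus one π bond: steric number 3 → sp2.
C4: 3 σ bonds, plus one π bond — 3 electron domains, sp2.
C5 is sp2: 3 σ bonds, plus one π bond, 3 electron-density regions.
C6 is sp3: 4 σ bonds, 4 electron-density regions.
C7 (3 σ bonds, plus one π bond) has steric number 3: sp2.
C8 is sp2: 3 σ bonds, plus one π bond, 3 electron-density regions.
C9 is sp3: 4 σ bonds, 4 electron-density regions.

C1 sp2, C2 sp, C3 sp2, C4 sp2, C5 sp2, C6 sp3, C7 sp2, C8 sp2, C9 sp3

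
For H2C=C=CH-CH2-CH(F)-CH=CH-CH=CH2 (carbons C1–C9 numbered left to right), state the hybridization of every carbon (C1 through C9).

C1: 3 σ bonds, plus one π bond; 3 regions of electron density → sp2.
C2: 2 σ bonds, plus two π bonds — 2 electron domains, sp.
C3 (3 σ bonds, plus one π bond) has steric number 3: sp2.
C4: 4 σ bonds — 4 electron domains, sp3.
C5 is sp3: 4 σ bonds, 4 electron-density regions.
C6: 3 σ bonds, plus one π bond; 3 regions of electron density → sp2.
C7: 3 σ bonds, plus one π bond — 3 electron domains, sp2.
C8 has 3 σ bonds, plus one π bond: steric number 3 → sp2.
C9 — 3 σ bonds, plus one π bond. Steric number 3, so sp2.

C1 sp2, C2 sp, C3 sp2, C4 sp3, C5 sp3, C6 sp2, C7 sp2, C8 sp2, C9 sp2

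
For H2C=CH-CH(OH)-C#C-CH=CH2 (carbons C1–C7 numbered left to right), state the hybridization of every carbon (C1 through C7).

C1 sp2, C2 sp2, C3 sp3, C4 sp, C5 sp, C6 sp2, C7 sp2

C1: 3 σ bonds, plus one π bond — 3 electron domains, sp2.
C2: 3 σ bonds, plus one π bond — 3 electron domains, sp2.
C3: 4 σ bonds — 4 electron domains, sp3.
C4: 2 σ bonds, plus two π bonds; 2 regions of electron density → sp.
C5 has 2 σ bonds, plus two π bonds: steric number 2 → sp.
C6 (3 σ bonds, plus one π bond) has steric number 3: sp2.
C7 is sp2: 3 σ bonds, plus one π bond, 3 electron-density regions.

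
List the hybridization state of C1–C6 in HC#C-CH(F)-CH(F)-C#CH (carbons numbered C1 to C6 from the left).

C1 sp, C2 sp, C3 sp3, C4 sp3, C5 sp, C6 sp

C1 carries 2 σ bonds, plus two π bonds, giving a steric number of 2, so it is sp.
C2 is sp: 2 σ bonds, plus two π bonds, 2 electron-density regions.
C3 — 4 σ bonds. Steric number 4, so sp3.
C4 (4 σ bonds) has steric number 4: sp3.
C5: 2 σ bonds, plus two π bonds — 2 electron domains, sp.
C6 is sp: 2 σ bonds, plus two π bonds, 2 electron-density regions.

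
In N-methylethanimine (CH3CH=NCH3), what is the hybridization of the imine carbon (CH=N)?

The imine carbon (CH=N) has 3 σ bonds, plus one π bond: steric number 3 → sp2.

sp²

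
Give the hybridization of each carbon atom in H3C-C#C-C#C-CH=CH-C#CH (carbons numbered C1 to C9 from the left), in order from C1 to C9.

C1 carries 4 σ bonds, giving a steric number of 4, so it is sp3.
C2 is sp: 2 σ bonds, plus two π bonds, 2 electron-density regions.
C3: 2 σ bonds, plus two π bonds — 2 electron domains, sp.
C4 has 2 σ bonds, plus two π bonds: steric number 2 → sp.
C5 (2 σ bonds, plus two π bonds) has steric number 2: sp.
C6 carries 3 σ bonds, plus one π bond, giving a steric number of 3, so it is sp2.
C7 — 3 σ bonds, plus one π bond. Steric number 3, so sp2.
C8 carries 2 σ bonds, plus two π bonds, giving a steric number of 2, so it is sp.
C9: 2 σ bonds, plus two π bonds; 2 regions of electron density → sp.

C1 sp3, C2 sp, C3 sp, C4 sp, C5 sp, C6 sp2, C7 sp2, C8 sp, C9 sp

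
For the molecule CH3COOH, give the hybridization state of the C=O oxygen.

sp²

The C=O oxygen: 1 σ bond and 2 lone pairs, plus one π bond — 3 electron domains, sp2.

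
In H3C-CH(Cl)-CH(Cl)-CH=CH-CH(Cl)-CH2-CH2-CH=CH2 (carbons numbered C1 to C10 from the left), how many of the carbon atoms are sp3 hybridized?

6

C1: sp3 ✓
C2: sp3 ✓
C3: sp3 ✓
C4: sp2
C5: sp2
C6: sp3 ✓
C7: sp3 ✓
C8: sp3 ✓
C9: sp2
C10: sp2
C1, C2, C3, C6, C7, C8 → 6 sp3 carbons.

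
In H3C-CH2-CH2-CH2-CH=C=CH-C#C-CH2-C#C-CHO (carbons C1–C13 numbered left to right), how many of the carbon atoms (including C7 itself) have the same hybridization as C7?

3

C7 is sp2 (one π bond).
C1: sp3
C2: sp3
C3: sp3
C4: sp3
C5: sp2 ✓
C6: sp
C7: sp2 ✓
C8: sp
C9: sp
C10: sp3
C11: sp
C12: sp
C13: sp2 ✓
3 carbons are sp2.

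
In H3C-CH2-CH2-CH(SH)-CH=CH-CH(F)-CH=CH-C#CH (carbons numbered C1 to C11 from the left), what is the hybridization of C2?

sp³

C2 — 4 σ bonds. Steric number 4, so sp3.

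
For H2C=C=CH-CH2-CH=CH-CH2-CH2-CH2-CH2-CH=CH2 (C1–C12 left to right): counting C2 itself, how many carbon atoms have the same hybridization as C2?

1

C2 is sp (two π bonds).
C1: sp2
C2: sp ✓
C3: sp2
C4: sp3
C5: sp2
C6: sp2
C7: sp3
C8: sp3
C9: sp3
C10: sp3
C11: sp2
C12: sp2
1 carbon is sp.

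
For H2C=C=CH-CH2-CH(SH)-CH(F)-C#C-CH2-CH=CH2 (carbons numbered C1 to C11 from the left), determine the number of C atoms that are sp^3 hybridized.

C1: sp2
C2: sp
C3: sp2
C4: sp3 ✓
C5: sp3 ✓
C6: sp3 ✓
C7: sp
C8: sp
C9: sp3 ✓
C10: sp2
C11: sp2
C4, C5, C6, C9 → 4 sp3 carbons.

4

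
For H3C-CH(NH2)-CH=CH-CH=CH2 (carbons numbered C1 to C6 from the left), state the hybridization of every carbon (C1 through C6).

C1: 4 σ bonds — 4 electron domains, sp3.
C2 (4 σ bonds) has steric number 4: sp3.
C3: 3 σ bonds, plus one π bond — 3 electron domains, sp2.
C4 is sp2: 3 σ bonds, plus one π bond, 3 electron-density regions.
C5 is sp2: 3 σ bonds, plus one π bond, 3 electron-density regions.
C6: 3 σ bonds, plus one π bond; 3 regions of electron density → sp2.

C1 sp3, C2 sp3, C3 sp2, C4 sp2, C5 sp2, C6 sp2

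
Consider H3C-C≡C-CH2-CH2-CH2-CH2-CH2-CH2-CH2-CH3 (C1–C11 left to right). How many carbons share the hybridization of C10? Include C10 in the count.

9

C10 is sp3 (only σ bonds).
C1: sp3 ✓
C2: sp
C3: sp
C4: sp3 ✓
C5: sp3 ✓
C6: sp3 ✓
C7: sp3 ✓
C8: sp3 ✓
C9: sp3 ✓
C10: sp3 ✓
C11: sp3 ✓
9 carbons are sp3.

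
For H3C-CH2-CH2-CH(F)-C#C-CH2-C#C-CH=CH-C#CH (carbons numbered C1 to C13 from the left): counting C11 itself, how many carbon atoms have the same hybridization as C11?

C11 is sp2 (one π bond).
C1: sp3
C2: sp3
C3: sp3
C4: sp3
C5: sp
C6: sp
C7: sp3
C8: sp
C9: sp
C10: sp2 ✓
C11: sp2 ✓
C12: sp
C13: sp
2 carbons are sp2.

2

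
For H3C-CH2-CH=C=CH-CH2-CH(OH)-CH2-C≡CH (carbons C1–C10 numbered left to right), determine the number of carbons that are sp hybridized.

3

C1: sp3
C2: sp3
C3: sp2
C4: sp ✓
C5: sp2
C6: sp3
C7: sp3
C8: sp3
C9: sp ✓
C10: sp ✓
C4, C9, C10 → 3 sp carbons.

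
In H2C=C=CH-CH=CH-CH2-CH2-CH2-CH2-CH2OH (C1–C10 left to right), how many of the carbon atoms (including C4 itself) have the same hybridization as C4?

4

C4 is sp2 (one π bond).
C1: sp2 ✓
C2: sp
C3: sp2 ✓
C4: sp2 ✓
C5: sp2 ✓
C6: sp3
C7: sp3
C8: sp3
C9: sp3
C10: sp3
4 carbons are sp2.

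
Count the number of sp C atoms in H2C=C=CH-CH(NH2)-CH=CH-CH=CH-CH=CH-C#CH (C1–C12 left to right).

3

C1: sp2
C2: sp ✓
C3: sp2
C4: sp3
C5: sp2
C6: sp2
C7: sp2
C8: sp2
C9: sp2
C10: sp2
C11: sp ✓
C12: sp ✓
C2, C11, C12 → 3 sp carbons.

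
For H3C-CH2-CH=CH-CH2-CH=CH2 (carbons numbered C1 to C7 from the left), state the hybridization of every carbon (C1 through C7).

C1 is sp3: 4 σ bonds, 4 electron-density regions.
C2 is sp3: 4 σ bonds, 4 electron-density regions.
C3 — 3 σ bonds, plus one π bond. Steric number 3, so sp2.
C4 (3 σ bonds, plus one π bond) has steric number 3: sp2.
C5 has 4 σ bonds: steric number 4 → sp3.
C6 has 3 σ bonds, plus one π bond: steric number 3 → sp2.
C7 has 3 σ bonds, plus one π bond: steric number 3 → sp2.

C1 sp3, C2 sp3, C3 sp2, C4 sp2, C5 sp3, C6 sp2, C7 sp2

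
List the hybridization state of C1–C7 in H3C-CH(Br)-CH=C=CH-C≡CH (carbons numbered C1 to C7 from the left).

C1 carries 4 σ bonds, giving a steric number of 4, so it is sp3.
C2 — 4 σ bonds. Steric number 4, so sp3.
C3 is sp2: 3 σ bonds, plus one π bond, 3 electron-density regions.
C4 is sp: 2 σ bonds, plus two π bonds, 2 electron-density regions.
C5 is sp2: 3 σ bonds, plus one π bond, 3 electron-density regions.
C6 has 2 σ bonds, plus two π bonds: steric number 2 → sp.
C7 — 2 σ bonds, plus two π bonds. Steric number 2, so sp.

C1 sp3, C2 sp3, C3 sp2, C4 sp, C5 sp2, C6 sp, C7 sp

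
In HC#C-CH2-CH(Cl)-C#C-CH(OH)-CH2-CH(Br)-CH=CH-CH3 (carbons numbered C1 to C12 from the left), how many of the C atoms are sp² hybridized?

C1: sp
C2: sp
C3: sp3
C4: sp3
C5: sp
C6: sp
C7: sp3
C8: sp3
C9: sp3
C10: sp2 ✓
C11: sp2 ✓
C12: sp3
C10, C11 → 2 sp2 carbons.

2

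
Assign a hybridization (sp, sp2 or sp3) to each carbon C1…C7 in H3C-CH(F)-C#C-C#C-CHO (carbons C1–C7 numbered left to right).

C1 has 4 σ bonds: steric number 4 → sp3.
C2: 4 σ bonds; 4 regions of electron density → sp3.
C3 is sp: 2 σ bonds, plus two π bonds, 2 electron-density regions.
C4 has 2 σ bonds, plus two π bonds: steric number 2 → sp.
C5 (2 σ bonds, plus two π bonds) has steric number 2: sp.
C6 has 2 σ bonds, plus two π bonds: steric number 2 → sp.
C7 is sp2: 3 σ bonds, plus one π bond, 3 electron-density regions.

C1 sp3, C2 sp3, C3 sp, C4 sp, C5 sp, C6 sp, C7 sp2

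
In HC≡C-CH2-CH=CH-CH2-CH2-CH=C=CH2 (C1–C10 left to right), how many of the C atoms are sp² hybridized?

C1: sp
C2: sp
C3: sp3
C4: sp2 ✓
C5: sp2 ✓
C6: sp3
C7: sp3
C8: sp2 ✓
C9: sp
C10: sp2 ✓
C4, C5, C8, C10 → 4 sp2 carbons.

4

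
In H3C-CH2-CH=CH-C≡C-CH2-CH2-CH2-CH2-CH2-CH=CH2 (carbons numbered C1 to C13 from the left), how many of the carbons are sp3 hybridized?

C1: sp3 ✓
C2: sp3 ✓
C3: sp2
C4: sp2
C5: sp
C6: sp
C7: sp3 ✓
C8: sp3 ✓
C9: sp3 ✓
C10: sp3 ✓
C11: sp3 ✓
C12: sp2
C13: sp2
C1, C2, C7, C8, C9, C10, C11 → 7 sp3 carbons.

7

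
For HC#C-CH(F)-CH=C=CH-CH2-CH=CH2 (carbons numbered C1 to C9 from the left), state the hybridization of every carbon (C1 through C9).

C1 (2 σ bonds, plus two π bonds) has steric number 2: sp.
C2 (2 σ bonds, plus two π bonds) has steric number 2: sp.
C3: 4 σ bonds — 4 electron domains, sp3.
C4 has 3 σ bonds, plus one π bond: steric number 3 → sp2.
C5 is sp: 2 σ bonds, plus two π bonds, 2 electron-density regions.
C6 has 3 σ bonds, plus one π bond: steric number 3 → sp2.
C7 (4 σ bonds) has steric number 4: sp3.
C8 (3 σ bonds, plus one π bond) has steric number 3: sp2.
C9: 3 σ bonds, plus one π bond; 3 regions of electron density → sp2.

C1 sp, C2 sp, C3 sp3, C4 sp2, C5 sp, C6 sp2, C7 sp3, C8 sp2, C9 sp2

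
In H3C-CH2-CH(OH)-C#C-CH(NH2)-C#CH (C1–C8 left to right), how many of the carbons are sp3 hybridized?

C1: sp3 ✓
C2: sp3 ✓
C3: sp3 ✓
C4: sp
C5: sp
C6: sp3 ✓
C7: sp
C8: sp
C1, C2, C3, C6 → 4 sp3 carbons.

4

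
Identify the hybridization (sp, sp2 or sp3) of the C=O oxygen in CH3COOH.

The C=O oxygen (1 σ bond and 2 lone pairs, plus one π bond) has steric number 3: sp2.

sp²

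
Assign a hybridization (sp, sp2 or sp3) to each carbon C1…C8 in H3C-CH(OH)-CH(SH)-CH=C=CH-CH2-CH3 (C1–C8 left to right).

C1 sp3, C2 sp3, C3 sp3, C4 sp2, C5 sp, C6 sp2, C7 sp3, C8 sp3

C1: 4 σ bonds — 4 electron domains, sp3.
C2 carries 4 σ bonds, giving a steric number of 4, so it is sp3.
C3 is sp3: 4 σ bonds, 4 electron-density regions.
C4: 3 σ bonds, plus one π bond; 3 regions of electron density → sp2.
C5 carries 2 σ bonds, plus two π bonds, giving a steric number of 2, so it is sp.
C6 carries 3 σ bonds, plus one π bond, giving a steric number of 3, so it is sp2.
C7: 4 σ bonds; 4 regions of electron density → sp3.
C8 has 4 σ bonds: steric number 4 → sp3.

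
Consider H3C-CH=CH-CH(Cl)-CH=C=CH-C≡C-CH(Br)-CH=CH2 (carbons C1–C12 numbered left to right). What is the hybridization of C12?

C12 is sp2: 3 σ bonds, plus one π bond, 3 electron-density regions.

sp^2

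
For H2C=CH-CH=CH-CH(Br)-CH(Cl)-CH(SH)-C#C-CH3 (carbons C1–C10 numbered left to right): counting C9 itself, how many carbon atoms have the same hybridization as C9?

C9 is sp (two π bonds).
C1: sp2
C2: sp2
C3: sp2
C4: sp2
C5: sp3
C6: sp3
C7: sp3
C8: sp ✓
C9: sp ✓
C10: sp3
2 carbons are sp.

2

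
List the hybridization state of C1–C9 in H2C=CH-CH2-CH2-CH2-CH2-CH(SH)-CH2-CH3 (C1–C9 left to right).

C1 sp2, C2 sp2, C3 sp3, C4 sp3, C5 sp3, C6 sp3, C7 sp3, C8 sp3, C9 sp3

C1 (3 σ bonds, plus one π bond) has steric number 3: sp2.
C2 is sp2: 3 σ bonds, plus one π bond, 3 electron-density regions.
C3 carries 4 σ bonds, giving a steric number of 4, so it is sp3.
C4: 4 σ bonds; 4 regions of electron density → sp3.
C5 is sp3: 4 σ bonds, 4 electron-density regions.
C6: 4 σ bonds; 4 regions of electron density → sp3.
C7 (4 σ bonds) has steric number 4: sp3.
C8 is sp3: 4 σ bonds, 4 electron-density regions.
C9: 4 σ bonds; 4 regions of electron density → sp3.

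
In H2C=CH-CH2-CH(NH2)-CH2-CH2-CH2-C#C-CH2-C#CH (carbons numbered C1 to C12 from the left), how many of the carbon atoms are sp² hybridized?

C1: sp2 ✓
C2: sp2 ✓
C3: sp3
C4: sp3
C5: sp3
C6: sp3
C7: sp3
C8: sp
C9: sp
C10: sp3
C11: sp
C12: sp
C1, C2 → 2 sp2 carbons.

2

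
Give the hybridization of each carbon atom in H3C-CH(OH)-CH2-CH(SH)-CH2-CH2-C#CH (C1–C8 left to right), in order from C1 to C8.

C1 sp3, C2 sp3, C3 sp3, C4 sp3, C5 sp3, C6 sp3, C7 sp, C8 sp

C1 (4 σ bonds) has steric number 4: sp3.
C2: 4 σ bonds — 4 electron domains, sp3.
C3 — 4 σ bonds. Steric number 4, so sp3.
C4 is sp3: 4 σ bonds, 4 electron-density regions.
C5: 4 σ bonds — 4 electron domains, sp3.
C6 has 4 σ bonds: steric number 4 → sp3.
C7 — 2 σ bonds, plus two π bonds. Steric number 2, so sp.
C8 is sp: 2 σ bonds, plus two π bonds, 2 electron-density regions.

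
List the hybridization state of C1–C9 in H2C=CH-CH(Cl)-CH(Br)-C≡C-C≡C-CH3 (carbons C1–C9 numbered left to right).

C1 sp2, C2 sp2, C3 sp3, C4 sp3, C5 sp, C6 sp, C7 sp, C8 sp, C9 sp3

C1: 3 σ bonds, plus one π bond — 3 electron domains, sp2.
C2: 3 σ bonds, plus one π bond — 3 electron domains, sp2.
C3: 4 σ bonds; 4 regions of electron density → sp3.
C4 is sp3: 4 σ bonds, 4 electron-density regions.
C5: 2 σ bonds, plus two π bonds; 2 regions of electron density → sp.
C6 is sp: 2 σ bonds, plus two π bonds, 2 electron-density regions.
C7 is sp: 2 σ bonds, plus two π bonds, 2 electron-density regions.
C8 has 2 σ bonds, plus two π bonds: steric number 2 → sp.
C9 is sp3: 4 σ bonds, 4 electron-density regions.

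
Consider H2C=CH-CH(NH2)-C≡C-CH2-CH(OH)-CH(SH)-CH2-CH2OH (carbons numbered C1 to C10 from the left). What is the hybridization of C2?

C2 has 3 σ bonds, plus one π bond: steric number 3 → sp2.

sp2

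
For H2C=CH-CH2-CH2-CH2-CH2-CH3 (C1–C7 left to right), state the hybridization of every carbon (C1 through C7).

C1 sp2, C2 sp2, C3 sp3, C4 sp3, C5 sp3, C6 sp3, C7 sp3

C1 carries 3 σ bonds, plus one π bond, giving a steric number of 3, so it is sp2.
C2 — 3 σ bonds, plus one π bond. Steric number 3, so sp2.
C3 is sp3: 4 σ bonds, 4 electron-density regions.
C4 is sp3: 4 σ bonds, 4 electron-density regions.
C5: 4 σ bonds — 4 electron domains, sp3.
C6 carries 4 σ bonds, giving a steric number of 4, so it is sp3.
C7 is sp3: 4 σ bonds, 4 electron-density regions.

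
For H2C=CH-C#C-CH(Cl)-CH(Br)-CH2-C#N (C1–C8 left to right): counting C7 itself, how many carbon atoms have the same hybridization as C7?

3

C7 is sp3 (only σ bonds).
C1: sp2
C2: sp2
C3: sp
C4: sp
C5: sp3 ✓
C6: sp3 ✓
C7: sp3 ✓
C8: sp
3 carbons are sp3.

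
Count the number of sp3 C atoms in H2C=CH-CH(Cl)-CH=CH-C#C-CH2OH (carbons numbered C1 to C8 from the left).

C1: sp2
C2: sp2
C3: sp3 ✓
C4: sp2
C5: sp2
C6: sp
C7: sp
C8: sp3 ✓
C3, C8 → 2 sp3 carbons.

2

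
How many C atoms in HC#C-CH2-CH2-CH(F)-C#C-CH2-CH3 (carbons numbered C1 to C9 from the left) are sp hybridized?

C1: sp ✓
C2: sp ✓
C3: sp3
C4: sp3
C5: sp3
C6: sp ✓
C7: sp ✓
C8: sp3
C9: sp3
C1, C2, C6, C7 → 4 sp carbons.

4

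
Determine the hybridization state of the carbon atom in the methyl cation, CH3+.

sp2

Three σ bonds to H, empty p orbital → sp2, trigonal planar.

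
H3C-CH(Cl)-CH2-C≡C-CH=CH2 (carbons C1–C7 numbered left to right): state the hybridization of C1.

C1 (4 σ bonds) has steric number 4: sp3.

sp³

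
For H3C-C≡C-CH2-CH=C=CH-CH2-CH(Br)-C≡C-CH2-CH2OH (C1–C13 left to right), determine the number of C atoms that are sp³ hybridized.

6

C1: sp3 ✓
C2: sp
C3: sp
C4: sp3 ✓
C5: sp2
C6: sp
C7: sp2
C8: sp3 ✓
C9: sp3 ✓
C10: sp
C11: sp
C12: sp3 ✓
C13: sp3 ✓
C1, C4, C8, C9, C12, C13 → 6 sp3 carbons.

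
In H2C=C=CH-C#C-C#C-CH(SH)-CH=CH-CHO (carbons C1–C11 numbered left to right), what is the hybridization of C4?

sp

C4: 2 σ bonds, plus two π bonds; 2 regions of electron density → sp.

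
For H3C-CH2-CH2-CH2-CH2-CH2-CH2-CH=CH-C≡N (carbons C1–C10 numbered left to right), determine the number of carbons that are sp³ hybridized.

7

C1: sp3 ✓
C2: sp3 ✓
C3: sp3 ✓
C4: sp3 ✓
C5: sp3 ✓
C6: sp3 ✓
C7: sp3 ✓
C8: sp2
C9: sp2
C10: sp
C1, C2, C3, C4, C5, C6, C7 → 7 sp3 carbons.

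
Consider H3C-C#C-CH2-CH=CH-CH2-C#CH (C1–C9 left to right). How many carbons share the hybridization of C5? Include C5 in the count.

2

C5 is sp2 (one π bond).
C1: sp3
C2: sp
C3: sp
C4: sp3
C5: sp2 ✓
C6: sp2 ✓
C7: sp3
C8: sp
C9: sp
2 carbons are sp2.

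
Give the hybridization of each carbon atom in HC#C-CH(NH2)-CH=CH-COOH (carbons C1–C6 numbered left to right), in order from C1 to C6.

C1 sp, C2 sp, C3 sp3, C4 sp2, C5 sp2, C6 sp2

C1: 2 σ bonds, plus two π bonds — 2 electron domains, sp.
C2 is sp: 2 σ bonds, plus two π bonds, 2 electron-density regions.
C3 has 4 σ bonds: steric number 4 → sp3.
C4 carries 3 σ bonds, plus one π bond, giving a steric number of 3, so it is sp2.
C5 carries 3 σ bonds, plus one π bond, giving a steric number of 3, so it is sp2.
C6 (3 σ bonds, plus one π bond) has steric number 3: sp2.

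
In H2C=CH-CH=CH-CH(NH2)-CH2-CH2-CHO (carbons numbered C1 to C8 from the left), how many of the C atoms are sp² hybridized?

5

C1: sp2 ✓
C2: sp2 ✓
C3: sp2 ✓
C4: sp2 ✓
C5: sp3
C6: sp3
C7: sp3
C8: sp2 ✓
C1, C2, C3, C4, C8 → 5 sp2 carbons.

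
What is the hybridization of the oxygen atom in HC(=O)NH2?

The oxygen atom: 1 σ bond and 2 lone pairs, plus one π bond — 3 electron domains, sp2.

sp2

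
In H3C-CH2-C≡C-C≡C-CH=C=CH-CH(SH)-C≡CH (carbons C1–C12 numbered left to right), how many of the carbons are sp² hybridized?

2

C1: sp3
C2: sp3
C3: sp
C4: sp
C5: sp
C6: sp
C7: sp2 ✓
C8: sp
C9: sp2 ✓
C10: sp3
C11: sp
C12: sp
C7, C9 → 2 sp2 carbons.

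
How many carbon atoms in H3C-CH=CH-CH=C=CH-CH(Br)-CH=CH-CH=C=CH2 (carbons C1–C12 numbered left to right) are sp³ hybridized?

C1: sp3 ✓
C2: sp2
C3: sp2
C4: sp2
C5: sp
C6: sp2
C7: sp3 ✓
C8: sp2
C9: sp2
C10: sp2
C11: sp
C12: sp2
C1, C7 → 2 sp3 carbons.

2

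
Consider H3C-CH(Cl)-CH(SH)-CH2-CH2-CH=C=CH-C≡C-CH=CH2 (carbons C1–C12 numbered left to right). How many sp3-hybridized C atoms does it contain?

C1: sp3 ✓
C2: sp3 ✓
C3: sp3 ✓
C4: sp3 ✓
C5: sp3 ✓
C6: sp2
C7: sp
C8: sp2
C9: sp
C10: sp
C11: sp2
C12: sp2
C1, C2, C3, C4, C5 → 5 sp3 carbons.

5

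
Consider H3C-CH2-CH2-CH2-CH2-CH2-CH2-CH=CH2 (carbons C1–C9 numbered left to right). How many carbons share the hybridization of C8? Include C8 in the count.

C8 is sp2 (one π bond).
C1: sp3
C2: sp3
C3: sp3
C4: sp3
C5: sp3
C6: sp3
C7: sp3
C8: sp2 ✓
C9: sp2 ✓
2 carbons are sp2.

2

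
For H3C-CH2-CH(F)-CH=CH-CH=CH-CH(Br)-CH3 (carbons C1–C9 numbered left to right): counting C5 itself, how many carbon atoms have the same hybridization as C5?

4

C5 is sp2 (one π bond).
C1: sp3
C2: sp3
C3: sp3
C4: sp2 ✓
C5: sp2 ✓
C6: sp2 ✓
C7: sp2 ✓
C8: sp3
C9: sp3
4 carbons are sp2.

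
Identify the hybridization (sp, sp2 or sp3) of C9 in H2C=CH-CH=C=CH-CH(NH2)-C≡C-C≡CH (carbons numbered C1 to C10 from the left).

C9 carries 2 σ bonds, plus two π bonds, giving a steric number of 2, so it is sp.

sp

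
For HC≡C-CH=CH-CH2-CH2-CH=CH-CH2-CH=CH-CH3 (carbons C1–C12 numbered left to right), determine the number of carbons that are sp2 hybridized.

6

C1: sp
C2: sp
C3: sp2 ✓
C4: sp2 ✓
C5: sp3
C6: sp3
C7: sp2 ✓
C8: sp2 ✓
C9: sp3
C10: sp2 ✓
C11: sp2 ✓
C12: sp3
C3, C4, C7, C8, C10, C11 → 6 sp2 carbons.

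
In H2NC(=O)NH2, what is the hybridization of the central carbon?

The central carbon has 3 σ bonds, plus one π bond: steric number 3 → sp2.

sp2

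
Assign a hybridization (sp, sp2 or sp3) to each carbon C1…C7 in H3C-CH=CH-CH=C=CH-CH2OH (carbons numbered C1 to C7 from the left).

C1 sp3, C2 sp2, C3 sp2, C4 sp2, C5 sp, C6 sp2, C7 sp3

C1: 4 σ bonds — 4 electron domains, sp3.
C2 carries 3 σ bonds, plus one π bond, giving a steric number of 3, so it is sp2.
C3 (3 σ bonds, plus one π bond) has steric number 3: sp2.
C4: 3 σ bonds, plus one π bond; 3 regions of electron density → sp2.
C5 (2 σ bonds, plus two π bonds) has steric number 2: sp.
C6 carries 3 σ bonds, plus one π bond, giving a steric number of 3, so it is sp2.
C7: 4 σ bonds; 4 regions of electron density → sp3.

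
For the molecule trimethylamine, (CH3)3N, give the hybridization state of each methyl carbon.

Each methyl carbon: 4 σ bonds — 4 electron domains, sp3.

sp^3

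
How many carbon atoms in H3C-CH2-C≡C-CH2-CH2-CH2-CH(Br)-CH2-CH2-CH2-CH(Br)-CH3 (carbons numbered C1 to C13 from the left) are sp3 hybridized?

11

C1: sp3 ✓
C2: sp3 ✓
C3: sp
C4: sp
C5: sp3 ✓
C6: sp3 ✓
C7: sp3 ✓
C8: sp3 ✓
C9: sp3 ✓
C10: sp3 ✓
C11: sp3 ✓
C12: sp3 ✓
C13: sp3 ✓
C1, C2, C5, C6, C7, C8, C9, C10, C11, C12, C13 → 11 sp3 carbons.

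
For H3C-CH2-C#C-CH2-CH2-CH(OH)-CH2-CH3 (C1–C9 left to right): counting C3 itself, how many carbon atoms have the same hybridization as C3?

2

C3 is sp (two π bonds).
C1: sp3
C2: sp3
C3: sp ✓
C4: sp ✓
C5: sp3
C6: sp3
C7: sp3
C8: sp3
C9: sp3
2 carbons are sp.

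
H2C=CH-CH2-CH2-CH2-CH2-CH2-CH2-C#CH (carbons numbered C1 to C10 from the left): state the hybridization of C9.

C9 (2 σ bonds, plus two π bonds) has steric number 2: sp.

sp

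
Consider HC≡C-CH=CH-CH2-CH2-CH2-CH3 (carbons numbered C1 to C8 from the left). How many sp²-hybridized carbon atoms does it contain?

2

C1: sp
C2: sp
C3: sp2 ✓
C4: sp2 ✓
C5: sp3
C6: sp3
C7: sp3
C8: sp3
C3, C4 → 2 sp2 carbons.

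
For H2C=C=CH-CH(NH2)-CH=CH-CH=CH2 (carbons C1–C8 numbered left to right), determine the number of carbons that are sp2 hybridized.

C1: sp2 ✓
C2: sp
C3: sp2 ✓
C4: sp3
C5: sp2 ✓
C6: sp2 ✓
C7: sp2 ✓
C8: sp2 ✓
C1, C3, C5, C6, C7, C8 → 6 sp2 carbons.

6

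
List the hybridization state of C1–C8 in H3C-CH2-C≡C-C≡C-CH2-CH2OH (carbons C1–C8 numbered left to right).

C1 (4 σ bonds) has steric number 4: sp3.
C2 carries 4 σ bonds, giving a steric number of 4, so it is sp3.
C3 (2 σ bonds, plus two π bonds) has steric number 2: sp.
C4 is sp: 2 σ bonds, plus two π bonds, 2 electron-density regions.
C5 has 2 σ bonds, plus two π bonds: steric number 2 → sp.
C6 has 2 σ bonds, plus two π bonds: steric number 2 → sp.
C7 has 4 σ bonds: steric number 4 → sp3.
C8 (4 σ bonds) has steric number 4: sp3.

C1 sp3, C2 sp3, C3 sp, C4 sp, C5 sp, C6 sp, C7 sp3, C8 sp3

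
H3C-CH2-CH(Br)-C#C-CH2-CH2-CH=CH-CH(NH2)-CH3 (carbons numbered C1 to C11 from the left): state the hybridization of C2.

C2 (4 σ bonds) has steric number 4: sp3.

sp3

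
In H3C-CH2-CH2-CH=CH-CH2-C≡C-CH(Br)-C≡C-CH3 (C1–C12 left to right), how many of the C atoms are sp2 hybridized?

C1: sp3
C2: sp3
C3: sp3
C4: sp2 ✓
C5: sp2 ✓
C6: sp3
C7: sp
C8: sp
C9: sp3
C10: sp
C11: sp
C12: sp3
C4, C5 → 2 sp2 carbons.

2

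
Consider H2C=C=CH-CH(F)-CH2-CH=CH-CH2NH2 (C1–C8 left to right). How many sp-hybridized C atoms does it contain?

1

C1: sp2
C2: sp ✓
C3: sp2
C4: sp3
C5: sp3
C6: sp2
C7: sp2
C8: sp3
C2 → 1 sp carbon.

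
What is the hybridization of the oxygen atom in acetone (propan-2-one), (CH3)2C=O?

sp2

One σ bond + two lone pairs = steric number 3 → sp2.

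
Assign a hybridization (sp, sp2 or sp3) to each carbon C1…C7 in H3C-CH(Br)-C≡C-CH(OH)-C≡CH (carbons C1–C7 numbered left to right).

C1 has 4 σ bonds: steric number 4 → sp3.
C2: 4 σ bonds — 4 electron domains, sp3.
C3 has 2 σ bonds, plus two π bonds: steric number 2 → sp.
C4 (2 σ bonds, plus two π bonds) has steric number 2: sp.
C5 carries 4 σ bonds, giving a steric number of 4, so it is sp3.
C6 is sp: 2 σ bonds, plus two π bonds, 2 electron-density regions.
C7: 2 σ bonds, plus two π bonds; 2 regions of electron density → sp.

C1 sp3, C2 sp3, C3 sp, C4 sp, C5 sp3, C6 sp, C7 sp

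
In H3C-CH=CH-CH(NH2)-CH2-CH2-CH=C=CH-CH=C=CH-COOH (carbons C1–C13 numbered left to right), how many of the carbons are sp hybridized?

2

C1: sp3
C2: sp2
C3: sp2
C4: sp3
C5: sp3
C6: sp3
C7: sp2
C8: sp ✓
C9: sp2
C10: sp2
C11: sp ✓
C12: sp2
C13: sp2
C8, C11 → 2 sp carbons.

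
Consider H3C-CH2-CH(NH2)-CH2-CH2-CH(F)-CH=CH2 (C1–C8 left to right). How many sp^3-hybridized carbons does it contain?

6

C1: sp3 ✓
C2: sp3 ✓
C3: sp3 ✓
C4: sp3 ✓
C5: sp3 ✓
C6: sp3 ✓
C7: sp2
C8: sp2
C1, C2, C3, C4, C5, C6 → 6 sp3 carbons.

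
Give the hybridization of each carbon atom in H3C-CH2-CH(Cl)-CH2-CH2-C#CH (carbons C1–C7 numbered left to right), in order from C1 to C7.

C1: 4 σ bonds; 4 regions of electron density → sp3.
C2 is sp3: 4 σ bonds, 4 electron-density regions.
C3: 4 σ bonds; 4 regions of electron density → sp3.
C4 — 4 σ bonds. Steric number 4, so sp3.
C5 — 4 σ bonds. Steric number 4, so sp3.
C6 — 2 σ bonds, plus two π bonds. Steric number 2, so sp.
C7 carries 2 σ bonds, plus two π bonds, giving a steric number of 2, so it is sp.

C1 sp3, C2 sp3, C3 sp3, C4 sp3, C5 sp3, C6 sp, C7 sp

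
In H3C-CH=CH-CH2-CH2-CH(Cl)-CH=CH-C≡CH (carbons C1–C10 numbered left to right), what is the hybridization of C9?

sp

C9: 2 σ bonds, plus two π bonds — 2 electron domains, sp.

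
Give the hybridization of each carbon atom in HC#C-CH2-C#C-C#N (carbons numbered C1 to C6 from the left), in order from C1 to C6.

C1 is sp: 2 σ bonds, plus two π bonds, 2 electron-density regions.
C2 — 2 σ bonds, plus two π bonds. Steric number 2, so sp.
C3 is sp3: 4 σ bonds, 4 electron-density regions.
C4 (2 σ bonds, plus two π bonds) has steric number 2: sp.
C5 — 2 σ bonds, plus two π bonds. Steric number 2, so sp.
C6 is sp: 2 σ bonds, plus two π bonds, 2 electron-density regions.

C1 sp, C2 sp, C3 sp3, C4 sp, C5 sp, C6 sp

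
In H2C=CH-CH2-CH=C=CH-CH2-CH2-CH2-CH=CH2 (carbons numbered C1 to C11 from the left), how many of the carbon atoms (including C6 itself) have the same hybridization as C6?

C6 is sp2 (one π bond).
C1: sp2 ✓
C2: sp2 ✓
C3: sp3
C4: sp2 ✓
C5: sp
C6: sp2 ✓
C7: sp3
C8: sp3
C9: sp3
C10: sp2 ✓
C11: sp2 ✓
6 carbons are sp2.

6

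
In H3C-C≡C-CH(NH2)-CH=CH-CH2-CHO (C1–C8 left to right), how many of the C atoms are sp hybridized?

C1: sp3
C2: sp ✓
C3: sp ✓
C4: sp3
C5: sp2
C6: sp2
C7: sp3
C8: sp2
C2, C3 → 2 sp carbons.

2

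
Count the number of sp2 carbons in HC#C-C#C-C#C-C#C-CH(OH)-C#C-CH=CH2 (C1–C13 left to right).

C1: sp
C2: sp
C3: sp
C4: sp
C5: sp
C6: sp
C7: sp
C8: sp
C9: sp3
C10: sp
C11: sp
C12: sp2 ✓
C13: sp2 ✓
C12, C13 → 2 sp2 carbons.

2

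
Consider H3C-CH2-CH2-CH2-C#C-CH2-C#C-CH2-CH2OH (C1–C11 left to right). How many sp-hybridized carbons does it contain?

C1: sp3
C2: sp3
C3: sp3
C4: sp3
C5: sp ✓
C6: sp ✓
C7: sp3
C8: sp ✓
C9: sp ✓
C10: sp3
C11: sp3
C5, C6, C8, C9 → 4 sp carbons.

4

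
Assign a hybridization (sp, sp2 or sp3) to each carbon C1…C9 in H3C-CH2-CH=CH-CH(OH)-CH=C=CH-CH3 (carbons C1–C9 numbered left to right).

C1 sp3, C2 sp3, C3 sp2, C4 sp2, C5 sp3, C6 sp2, C7 sp, C8 sp2, C9 sp3

C1 has 4 σ bonds: steric number 4 → sp3.
C2 (4 σ bonds) has steric number 4: sp3.
C3: 3 σ bonds, plus one π bond; 3 regions of electron density → sp2.
C4: 3 σ bonds, plus one π bond; 3 regions of electron density → sp2.
C5 has 4 σ bonds: steric number 4 → sp3.
C6 is sp2: 3 σ bonds, plus one π bond, 3 electron-density regions.
C7: 2 σ bonds, plus two π bonds; 2 regions of electron density → sp.
C8 (3 σ bonds, plus one π bond) has steric number 3: sp2.
C9: 4 σ bonds — 4 electron domains, sp3.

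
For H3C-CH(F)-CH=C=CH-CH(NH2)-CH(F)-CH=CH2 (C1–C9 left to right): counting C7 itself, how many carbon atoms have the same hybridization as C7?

4

C7 is sp3 (only σ bonds).
C1: sp3 ✓
C2: sp3 ✓
C3: sp2
C4: sp
C5: sp2
C6: sp3 ✓
C7: sp3 ✓
C8: sp2
C9: sp2
4 carbons are sp3.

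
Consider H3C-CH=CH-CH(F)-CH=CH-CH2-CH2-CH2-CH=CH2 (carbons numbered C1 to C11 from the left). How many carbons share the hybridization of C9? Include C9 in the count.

C9 is sp3 (only σ bonds).
C1: sp3 ✓
C2: sp2
C3: sp2
C4: sp3 ✓
C5: sp2
C6: sp2
C7: sp3 ✓
C8: sp3 ✓
C9: sp3 ✓
C10: sp2
C11: sp2
5 carbons are sp3.

5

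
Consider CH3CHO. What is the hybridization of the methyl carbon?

sp3

The methyl carbon has 4 σ bonds: steric number 4 → sp3.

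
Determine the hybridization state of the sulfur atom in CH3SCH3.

The sulfur atom carries 2 σ bonds and 2 lone pairs, giving a steric number of 4, so it is sp3.

sp³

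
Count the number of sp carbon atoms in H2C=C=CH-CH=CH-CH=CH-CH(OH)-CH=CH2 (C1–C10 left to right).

1

C1: sp2
C2: sp ✓
C3: sp2
C4: sp2
C5: sp2
C6: sp2
C7: sp2
C8: sp3
C9: sp2
C10: sp2
C2 → 1 sp carbon.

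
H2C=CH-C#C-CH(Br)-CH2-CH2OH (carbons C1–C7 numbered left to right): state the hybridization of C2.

sp2

C2 carries 3 σ bonds, plus one π bond, giving a steric number of 3, so it is sp2.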